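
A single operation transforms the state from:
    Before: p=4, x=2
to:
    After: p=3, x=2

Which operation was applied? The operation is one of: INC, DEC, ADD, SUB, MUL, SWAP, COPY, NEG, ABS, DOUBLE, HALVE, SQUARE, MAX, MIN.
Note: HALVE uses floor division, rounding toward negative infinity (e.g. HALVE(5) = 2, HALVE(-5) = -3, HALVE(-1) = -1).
DEC(p)

Analyzing the change:
Before: p=4, x=2
After: p=3, x=2
Variable p changed from 4 to 3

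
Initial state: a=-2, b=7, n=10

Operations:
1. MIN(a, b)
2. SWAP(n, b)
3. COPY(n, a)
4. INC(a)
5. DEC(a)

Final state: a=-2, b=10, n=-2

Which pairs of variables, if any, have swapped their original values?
None

Comparing initial and final values:
a: -2 → -2
n: 10 → -2
b: 7 → 10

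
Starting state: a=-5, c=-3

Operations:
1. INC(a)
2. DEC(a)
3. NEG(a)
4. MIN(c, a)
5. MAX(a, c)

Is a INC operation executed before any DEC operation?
Yes

First INC: step 1
First DEC: step 2
Since 1 < 2, INC comes first.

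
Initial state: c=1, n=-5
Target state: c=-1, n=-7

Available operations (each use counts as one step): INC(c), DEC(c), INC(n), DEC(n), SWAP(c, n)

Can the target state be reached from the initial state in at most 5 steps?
Yes

Path (4 steps): DEC(c) → DEC(c) → DEC(n) → DEC(n)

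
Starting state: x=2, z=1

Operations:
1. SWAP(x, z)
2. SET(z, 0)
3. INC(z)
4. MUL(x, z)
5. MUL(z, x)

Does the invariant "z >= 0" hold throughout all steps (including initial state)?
Yes

The invariant holds at every step.

State at each step:
Initial: x=2, z=1
After step 1: x=1, z=2
After step 2: x=1, z=0
After step 3: x=1, z=1
After step 4: x=1, z=1
After step 5: x=1, z=1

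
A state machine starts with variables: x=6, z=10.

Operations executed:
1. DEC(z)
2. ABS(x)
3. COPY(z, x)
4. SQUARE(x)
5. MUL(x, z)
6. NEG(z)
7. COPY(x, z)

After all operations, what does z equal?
z = -6

Tracing execution:
Step 1: DEC(z) → z = 9
Step 2: ABS(x) → z = 9
Step 3: COPY(z, x) → z = 6
Step 4: SQUARE(x) → z = 6
Step 5: MUL(x, z) → z = 6
Step 6: NEG(z) → z = -6
Step 7: COPY(x, z) → z = -6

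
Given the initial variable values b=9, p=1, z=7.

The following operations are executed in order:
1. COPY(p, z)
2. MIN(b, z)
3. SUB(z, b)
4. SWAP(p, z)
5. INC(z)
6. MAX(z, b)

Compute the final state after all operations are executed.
{b: 7, p: 0, z: 8}

Step-by-step execution:
Initial: b=9, p=1, z=7
After step 1 (COPY(p, z)): b=9, p=7, z=7
After step 2 (MIN(b, z)): b=7, p=7, z=7
After step 3 (SUB(z, b)): b=7, p=7, z=0
After step 4 (SWAP(p, z)): b=7, p=0, z=7
After step 5 (INC(z)): b=7, p=0, z=8
After step 6 (MAX(z, b)): b=7, p=0, z=8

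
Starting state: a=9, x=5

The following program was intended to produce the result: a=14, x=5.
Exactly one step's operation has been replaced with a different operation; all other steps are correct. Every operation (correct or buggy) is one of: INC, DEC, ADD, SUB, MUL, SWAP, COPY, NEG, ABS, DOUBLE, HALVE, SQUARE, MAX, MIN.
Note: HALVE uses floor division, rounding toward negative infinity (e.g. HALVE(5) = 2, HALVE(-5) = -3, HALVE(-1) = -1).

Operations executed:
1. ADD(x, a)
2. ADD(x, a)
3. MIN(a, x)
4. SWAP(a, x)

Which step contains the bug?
Step 1

Trace with buggy code:
Initial: a=9, x=5
After step 1: a=9, x=14
After step 2: a=9, x=23
After step 3: a=9, x=23
After step 4: a=23, x=9
Actual final a=23, x=9 ≠ expected a=14, x=5.
Step 1 is the only position where a single-operation replacement can produce the expected result.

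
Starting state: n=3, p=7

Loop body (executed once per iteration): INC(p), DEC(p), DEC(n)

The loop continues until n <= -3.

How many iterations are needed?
6

Tracing iterations:
Initial: n=3, p=7
After iteration 1: n=2, p=7
After iteration 2: n=1, p=7
After iteration 3: n=0, p=7
After iteration 4: n=-1, p=7
After iteration 5: n=-2, p=7
After iteration 6: n=-3, p=7
n <= -3 now holds, so the loop exits after 6 iterations.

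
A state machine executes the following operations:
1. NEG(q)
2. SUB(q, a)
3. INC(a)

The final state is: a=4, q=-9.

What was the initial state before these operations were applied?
a=3, q=6

Working backwards:
Final state: a=4, q=-9
Before step 3 (INC(a)): a=3, q=-9
Before step 2 (SUB(q, a)): a=3, q=-6
Before step 1 (NEG(q)): a=3, q=6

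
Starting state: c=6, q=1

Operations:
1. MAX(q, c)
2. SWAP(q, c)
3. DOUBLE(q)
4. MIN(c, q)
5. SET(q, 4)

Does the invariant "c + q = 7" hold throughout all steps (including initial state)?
No, violated after step 1

The invariant is violated after step 1.

State at each step:
Initial: c=6, q=1
After step 1: c=6, q=6
After step 2: c=6, q=6
After step 3: c=6, q=12
After step 4: c=6, q=12
After step 5: c=6, q=4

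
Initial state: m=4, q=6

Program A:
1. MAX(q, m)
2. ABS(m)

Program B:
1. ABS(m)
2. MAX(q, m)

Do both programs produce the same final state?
Yes

Program A final state: m=4, q=6
Program B final state: m=4, q=6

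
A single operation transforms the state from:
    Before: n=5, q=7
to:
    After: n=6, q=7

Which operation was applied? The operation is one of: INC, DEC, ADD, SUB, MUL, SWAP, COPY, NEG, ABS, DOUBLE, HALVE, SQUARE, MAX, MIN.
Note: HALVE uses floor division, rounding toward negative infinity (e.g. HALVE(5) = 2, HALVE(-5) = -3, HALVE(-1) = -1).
INC(n)

Analyzing the change:
Before: n=5, q=7
After: n=6, q=7
Variable n changed from 5 to 6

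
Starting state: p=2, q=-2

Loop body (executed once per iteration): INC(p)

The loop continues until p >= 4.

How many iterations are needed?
2

Tracing iterations:
Initial: p=2, q=-2
After iteration 1: p=3, q=-2
After iteration 2: p=4, q=-2
p >= 4 now holds, so the loop exits after 2 iterations.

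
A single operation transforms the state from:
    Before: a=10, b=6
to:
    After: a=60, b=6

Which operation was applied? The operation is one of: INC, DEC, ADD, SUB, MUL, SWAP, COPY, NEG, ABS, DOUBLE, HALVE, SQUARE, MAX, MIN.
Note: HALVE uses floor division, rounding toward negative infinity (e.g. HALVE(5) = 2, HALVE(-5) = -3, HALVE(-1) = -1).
MUL(a, b)

Analyzing the change:
Before: a=10, b=6
After: a=60, b=6
Variable a changed from 10 to 60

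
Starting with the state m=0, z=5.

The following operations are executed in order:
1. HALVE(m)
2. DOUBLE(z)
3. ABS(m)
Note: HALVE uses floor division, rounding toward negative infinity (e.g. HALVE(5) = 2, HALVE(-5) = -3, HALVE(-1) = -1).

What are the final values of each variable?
{m: 0, z: 10}

Step-by-step execution:
Initial: m=0, z=5
After step 1 (HALVE(m)): m=0, z=5
After step 2 (DOUBLE(z)): m=0, z=10
After step 3 (ABS(m)): m=0, z=10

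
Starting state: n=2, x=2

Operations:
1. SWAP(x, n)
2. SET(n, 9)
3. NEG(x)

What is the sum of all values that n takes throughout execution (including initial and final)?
22

Values of n at each step:
Initial: n = 2
After step 1: n = 2
After step 2: n = 9
After step 3: n = 9
Sum = 2 + 2 + 9 + 9 = 22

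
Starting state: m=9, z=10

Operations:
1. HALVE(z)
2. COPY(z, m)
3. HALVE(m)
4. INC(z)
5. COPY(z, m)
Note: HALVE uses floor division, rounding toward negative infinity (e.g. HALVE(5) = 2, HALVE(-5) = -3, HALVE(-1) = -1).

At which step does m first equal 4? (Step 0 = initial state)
Step 3

Tracing m:
Initial: m = 9
After step 1: m = 9
After step 2: m = 9
After step 3: m = 4 ← first occurrence
After step 4: m = 4
After step 5: m = 4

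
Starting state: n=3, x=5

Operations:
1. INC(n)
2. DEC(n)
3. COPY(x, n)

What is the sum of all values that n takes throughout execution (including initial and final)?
13

Values of n at each step:
Initial: n = 3
After step 1: n = 4
After step 2: n = 3
After step 3: n = 3
Sum = 3 + 4 + 3 + 3 = 13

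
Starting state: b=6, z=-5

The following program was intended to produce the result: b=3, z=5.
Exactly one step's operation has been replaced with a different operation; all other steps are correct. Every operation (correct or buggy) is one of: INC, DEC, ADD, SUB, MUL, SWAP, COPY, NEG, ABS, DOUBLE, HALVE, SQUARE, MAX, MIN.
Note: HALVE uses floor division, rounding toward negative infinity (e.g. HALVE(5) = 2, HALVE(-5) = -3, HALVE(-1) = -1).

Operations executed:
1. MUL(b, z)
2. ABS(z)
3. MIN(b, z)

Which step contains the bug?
Step 1

Trace with buggy code:
Initial: b=6, z=-5
After step 1: b=-30, z=-5
After step 2: b=-30, z=5
After step 3: b=-30, z=5
Actual final b=-30, z=5 ≠ expected b=3, z=5.
Step 1 is the only position where a single-operation replacement can produce the expected result.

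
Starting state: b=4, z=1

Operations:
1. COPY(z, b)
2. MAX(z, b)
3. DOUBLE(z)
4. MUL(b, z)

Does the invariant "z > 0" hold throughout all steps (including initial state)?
Yes

The invariant holds at every step.

State at each step:
Initial: b=4, z=1
After step 1: b=4, z=4
After step 2: b=4, z=4
After step 3: b=4, z=8
After step 4: b=32, z=8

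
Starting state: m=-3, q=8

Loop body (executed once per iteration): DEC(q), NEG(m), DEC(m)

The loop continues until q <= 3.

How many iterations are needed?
5

Tracing iterations:
Initial: m=-3, q=8
After iteration 1: m=2, q=7
After iteration 2: m=-3, q=6
After iteration 3: m=2, q=5
After iteration 4: m=-3, q=4
After iteration 5: m=2, q=3
q <= 3 now holds, so the loop exits after 5 iterations.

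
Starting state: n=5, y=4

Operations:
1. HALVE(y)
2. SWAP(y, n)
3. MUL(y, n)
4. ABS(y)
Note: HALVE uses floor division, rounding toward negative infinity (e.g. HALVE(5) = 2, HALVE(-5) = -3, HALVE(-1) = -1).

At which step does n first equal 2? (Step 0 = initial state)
Step 2

Tracing n:
Initial: n = 5
After step 1: n = 5
After step 2: n = 2 ← first occurrence
After step 3: n = 2
After step 4: n = 2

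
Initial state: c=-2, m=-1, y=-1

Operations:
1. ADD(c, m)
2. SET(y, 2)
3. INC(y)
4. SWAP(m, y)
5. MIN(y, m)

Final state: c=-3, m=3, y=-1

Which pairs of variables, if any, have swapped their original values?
None

Comparing initial and final values:
y: -1 → -1
c: -2 → -3
m: -1 → 3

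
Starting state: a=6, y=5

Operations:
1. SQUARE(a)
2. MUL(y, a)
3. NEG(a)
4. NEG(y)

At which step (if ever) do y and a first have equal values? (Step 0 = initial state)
Never

y and a never become equal during execution.

Comparing values at each step:
Initial: y=5, a=6
After step 1: y=5, a=36
After step 2: y=180, a=36
After step 3: y=180, a=-36
After step 4: y=-180, a=-36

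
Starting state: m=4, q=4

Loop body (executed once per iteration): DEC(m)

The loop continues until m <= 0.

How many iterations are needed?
4

Tracing iterations:
Initial: m=4, q=4
After iteration 1: m=3, q=4
After iteration 2: m=2, q=4
After iteration 3: m=1, q=4
After iteration 4: m=0, q=4
m <= 0 now holds, so the loop exits after 4 iterations.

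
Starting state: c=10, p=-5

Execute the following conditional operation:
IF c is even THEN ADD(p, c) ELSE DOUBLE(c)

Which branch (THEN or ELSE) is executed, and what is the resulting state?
Branch: THEN, Final state: c=10, p=5

Evaluating condition: c is even
Condition is True, so THEN branch executes
After ADD(p, c): c=10, p=5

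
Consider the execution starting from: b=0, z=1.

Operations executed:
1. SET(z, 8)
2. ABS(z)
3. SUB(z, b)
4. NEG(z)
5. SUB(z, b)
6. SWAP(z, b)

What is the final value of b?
b = -8

Tracing execution:
Step 1: SET(z, 8) → b = 0
Step 2: ABS(z) → b = 0
Step 3: SUB(z, b) → b = 0
Step 4: NEG(z) → b = 0
Step 5: SUB(z, b) → b = 0
Step 6: SWAP(z, b) → b = -8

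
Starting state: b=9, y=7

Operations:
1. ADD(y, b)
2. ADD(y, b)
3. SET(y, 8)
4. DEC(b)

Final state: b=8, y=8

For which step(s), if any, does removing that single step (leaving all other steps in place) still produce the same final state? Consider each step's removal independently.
Step(s) 1, 2

Testing removal of each single step:
Without step 1: final = b=8, y=8 (same)
Without step 2: final = b=8, y=8 (same)
Without step 3: final = b=8, y=25 (different)
Without step 4: final = b=9, y=8 (different)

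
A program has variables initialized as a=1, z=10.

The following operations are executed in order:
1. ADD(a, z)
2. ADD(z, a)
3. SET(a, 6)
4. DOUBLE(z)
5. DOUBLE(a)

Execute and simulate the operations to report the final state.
{a: 12, z: 42}

Step-by-step execution:
Initial: a=1, z=10
After step 1 (ADD(a, z)): a=11, z=10
After step 2 (ADD(z, a)): a=11, z=21
After step 3 (SET(a, 6)): a=6, z=21
After step 4 (DOUBLE(z)): a=6, z=42
After step 5 (DOUBLE(a)): a=12, z=42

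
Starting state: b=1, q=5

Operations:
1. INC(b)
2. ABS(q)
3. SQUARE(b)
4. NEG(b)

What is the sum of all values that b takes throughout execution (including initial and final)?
5

Values of b at each step:
Initial: b = 1
After step 1: b = 2
After step 2: b = 2
After step 3: b = 4
After step 4: b = -4
Sum = 1 + 2 + 2 + 4 + -4 = 5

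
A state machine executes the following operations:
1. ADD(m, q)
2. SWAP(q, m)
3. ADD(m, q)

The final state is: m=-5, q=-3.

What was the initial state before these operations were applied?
m=-1, q=-2

Working backwards:
Final state: m=-5, q=-3
Before step 3 (ADD(m, q)): m=-2, q=-3
Before step 2 (SWAP(q, m)): m=-3, q=-2
Before step 1 (ADD(m, q)): m=-1, q=-2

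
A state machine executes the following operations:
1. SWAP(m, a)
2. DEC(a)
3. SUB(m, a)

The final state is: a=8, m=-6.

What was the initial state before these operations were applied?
a=2, m=9

Working backwards:
Final state: a=8, m=-6
Before step 3 (SUB(m, a)): a=8, m=2
Before step 2 (DEC(a)): a=9, m=2
Before step 1 (SWAP(m, a)): a=2, m=9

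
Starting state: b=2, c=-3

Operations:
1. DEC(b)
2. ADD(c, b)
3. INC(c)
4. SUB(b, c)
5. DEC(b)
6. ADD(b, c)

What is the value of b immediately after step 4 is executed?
b = 2

Tracing b through execution:
Initial: b = 2
After step 1 (DEC(b)): b = 1
After step 2 (ADD(c, b)): b = 1
After step 3 (INC(c)): b = 1
After step 4 (SUB(b, c)): b = 2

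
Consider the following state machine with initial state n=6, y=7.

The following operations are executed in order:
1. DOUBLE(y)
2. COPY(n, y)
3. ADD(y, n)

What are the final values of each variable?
{n: 14, y: 28}

Step-by-step execution:
Initial: n=6, y=7
After step 1 (DOUBLE(y)): n=6, y=14
After step 2 (COPY(n, y)): n=14, y=14
After step 3 (ADD(y, n)): n=14, y=28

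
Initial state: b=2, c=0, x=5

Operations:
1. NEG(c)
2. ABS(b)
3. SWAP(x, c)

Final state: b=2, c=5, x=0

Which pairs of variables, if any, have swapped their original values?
(x, c)

Comparing initial and final values:
x: 5 → 0
c: 0 → 5
b: 2 → 2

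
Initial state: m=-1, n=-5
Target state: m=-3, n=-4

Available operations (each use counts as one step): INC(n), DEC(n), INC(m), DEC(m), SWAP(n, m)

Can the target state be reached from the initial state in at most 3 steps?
Yes

Path (3 steps): INC(n) → DEC(m) → DEC(m)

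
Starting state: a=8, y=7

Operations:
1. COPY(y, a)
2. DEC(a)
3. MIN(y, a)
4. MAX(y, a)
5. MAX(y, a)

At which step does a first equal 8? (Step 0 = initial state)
Step 0

Tracing a:
Initial: a = 8 ← first occurrence
After step 1: a = 8
After step 2: a = 7
After step 3: a = 7
After step 4: a = 7
After step 5: a = 7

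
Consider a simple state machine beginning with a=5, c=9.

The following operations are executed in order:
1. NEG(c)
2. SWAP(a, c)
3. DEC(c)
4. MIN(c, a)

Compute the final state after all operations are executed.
{a: -9, c: -9}

Step-by-step execution:
Initial: a=5, c=9
After step 1 (NEG(c)): a=5, c=-9
After step 2 (SWAP(a, c)): a=-9, c=5
After step 3 (DEC(c)): a=-9, c=4
After step 4 (MIN(c, a)): a=-9, c=-9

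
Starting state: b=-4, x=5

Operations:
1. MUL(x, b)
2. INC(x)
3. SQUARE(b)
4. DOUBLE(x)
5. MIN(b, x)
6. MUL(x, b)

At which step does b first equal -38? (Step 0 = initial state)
Step 5

Tracing b:
Initial: b = -4
After step 1: b = -4
After step 2: b = -4
After step 3: b = 16
After step 4: b = 16
After step 5: b = -38 ← first occurrence
After step 6: b = -38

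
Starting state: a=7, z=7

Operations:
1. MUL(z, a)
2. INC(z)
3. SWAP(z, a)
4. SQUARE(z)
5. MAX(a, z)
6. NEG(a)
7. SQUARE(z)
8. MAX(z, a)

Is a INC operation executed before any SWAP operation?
Yes

First INC: step 2
First SWAP: step 3
Since 2 < 3, INC comes first.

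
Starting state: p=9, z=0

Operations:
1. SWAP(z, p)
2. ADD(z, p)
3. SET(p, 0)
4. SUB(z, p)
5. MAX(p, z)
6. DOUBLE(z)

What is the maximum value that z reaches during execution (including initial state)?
18

Values of z at each step:
Initial: z = 0
After step 1: z = 9
After step 2: z = 9
After step 3: z = 9
After step 4: z = 9
After step 5: z = 9
After step 6: z = 18 ← maximum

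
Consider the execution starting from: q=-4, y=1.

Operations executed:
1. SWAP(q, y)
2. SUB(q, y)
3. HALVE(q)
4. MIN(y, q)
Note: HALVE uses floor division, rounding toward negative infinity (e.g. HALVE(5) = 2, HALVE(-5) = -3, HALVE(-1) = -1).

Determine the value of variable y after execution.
y = -4

Tracing execution:
Step 1: SWAP(q, y) → y = -4
Step 2: SUB(q, y) → y = -4
Step 3: HALVE(q) → y = -4
Step 4: MIN(y, q) → y = -4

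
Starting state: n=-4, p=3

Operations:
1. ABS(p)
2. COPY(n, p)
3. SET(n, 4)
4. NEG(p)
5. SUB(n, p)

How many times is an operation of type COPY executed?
1

Counting COPY operations:
Step 2: COPY(n, p) ← COPY
Total: 1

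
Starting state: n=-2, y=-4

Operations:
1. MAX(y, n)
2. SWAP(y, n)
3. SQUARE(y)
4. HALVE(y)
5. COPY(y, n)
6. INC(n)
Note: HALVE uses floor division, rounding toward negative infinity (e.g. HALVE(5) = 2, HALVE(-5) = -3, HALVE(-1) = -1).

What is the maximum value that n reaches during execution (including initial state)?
-1

Values of n at each step:
Initial: n = -2
After step 1: n = -2
After step 2: n = -2
After step 3: n = -2
After step 4: n = -2
After step 5: n = -2
After step 6: n = -1 ← maximum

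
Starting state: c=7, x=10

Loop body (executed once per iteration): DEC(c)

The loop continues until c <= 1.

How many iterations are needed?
6

Tracing iterations:
Initial: c=7, x=10
After iteration 1: c=6, x=10
After iteration 2: c=5, x=10
After iteration 3: c=4, x=10
After iteration 4: c=3, x=10
After iteration 5: c=2, x=10
After iteration 6: c=1, x=10
c <= 1 now holds, so the loop exits after 6 iterations.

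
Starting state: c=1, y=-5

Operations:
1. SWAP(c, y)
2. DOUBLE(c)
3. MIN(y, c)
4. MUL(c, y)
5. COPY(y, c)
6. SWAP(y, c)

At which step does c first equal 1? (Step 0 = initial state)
Step 0

Tracing c:
Initial: c = 1 ← first occurrence
After step 1: c = -5
After step 2: c = -10
After step 3: c = -10
After step 4: c = 100
After step 5: c = 100
After step 6: c = 100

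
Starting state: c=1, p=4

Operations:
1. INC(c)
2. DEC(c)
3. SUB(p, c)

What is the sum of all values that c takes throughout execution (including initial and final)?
5

Values of c at each step:
Initial: c = 1
After step 1: c = 2
After step 2: c = 1
After step 3: c = 1
Sum = 1 + 2 + 1 + 1 = 5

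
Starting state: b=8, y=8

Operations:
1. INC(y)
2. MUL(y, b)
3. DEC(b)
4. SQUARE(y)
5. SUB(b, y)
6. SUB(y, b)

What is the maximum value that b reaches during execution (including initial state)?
8

Values of b at each step:
Initial: b = 8 ← maximum
After step 1: b = 8
After step 2: b = 8
After step 3: b = 7
After step 4: b = 7
After step 5: b = -5177
After step 6: b = -5177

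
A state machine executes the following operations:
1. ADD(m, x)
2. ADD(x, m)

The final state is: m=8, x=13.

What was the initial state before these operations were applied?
m=3, x=5

Working backwards:
Final state: m=8, x=13
Before step 2 (ADD(x, m)): m=8, x=5
Before step 1 (ADD(m, x)): m=3, x=5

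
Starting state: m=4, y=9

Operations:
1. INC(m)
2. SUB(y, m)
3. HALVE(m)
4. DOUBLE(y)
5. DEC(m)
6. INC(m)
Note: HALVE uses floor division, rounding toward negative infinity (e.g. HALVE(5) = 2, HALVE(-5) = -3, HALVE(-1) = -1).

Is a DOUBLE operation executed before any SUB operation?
No

First DOUBLE: step 4
First SUB: step 2
Since 4 > 2, SUB comes first.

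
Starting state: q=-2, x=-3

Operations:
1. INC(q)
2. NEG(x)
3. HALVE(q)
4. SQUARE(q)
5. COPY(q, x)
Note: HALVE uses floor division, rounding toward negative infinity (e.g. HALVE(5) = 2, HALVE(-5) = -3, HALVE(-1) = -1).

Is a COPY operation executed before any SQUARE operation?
No

First COPY: step 5
First SQUARE: step 4
Since 5 > 4, SQUARE comes first.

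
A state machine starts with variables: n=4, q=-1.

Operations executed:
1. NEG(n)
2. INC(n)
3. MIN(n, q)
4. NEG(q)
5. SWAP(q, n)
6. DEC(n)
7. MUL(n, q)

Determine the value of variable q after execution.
q = -3

Tracing execution:
Step 1: NEG(n) → q = -1
Step 2: INC(n) → q = -1
Step 3: MIN(n, q) → q = -1
Step 4: NEG(q) → q = 1
Step 5: SWAP(q, n) → q = -3
Step 6: DEC(n) → q = -3
Step 7: MUL(n, q) → q = -3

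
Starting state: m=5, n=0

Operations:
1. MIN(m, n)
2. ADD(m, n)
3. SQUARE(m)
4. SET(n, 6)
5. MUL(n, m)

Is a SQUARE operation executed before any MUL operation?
Yes

First SQUARE: step 3
First MUL: step 5
Since 3 < 5, SQUARE comes first.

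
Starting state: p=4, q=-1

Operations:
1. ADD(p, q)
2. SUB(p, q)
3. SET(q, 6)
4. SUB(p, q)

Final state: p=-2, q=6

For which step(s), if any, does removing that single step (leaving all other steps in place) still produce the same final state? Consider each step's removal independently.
None - removing any single step changes the final result

Testing removal of each single step:
Without step 1: final = p=-1, q=6 (different)
Without step 2: final = p=-3, q=6 (different)
Without step 3: final = p=5, q=-1 (different)
Without step 4: final = p=4, q=6 (different)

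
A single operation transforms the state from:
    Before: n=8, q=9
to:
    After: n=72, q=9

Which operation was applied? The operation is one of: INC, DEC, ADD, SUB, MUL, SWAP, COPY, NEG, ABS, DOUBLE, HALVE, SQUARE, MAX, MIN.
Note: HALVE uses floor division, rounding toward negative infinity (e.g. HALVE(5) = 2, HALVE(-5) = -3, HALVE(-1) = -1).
MUL(n, q)

Analyzing the change:
Before: n=8, q=9
After: n=72, q=9
Variable n changed from 8 to 72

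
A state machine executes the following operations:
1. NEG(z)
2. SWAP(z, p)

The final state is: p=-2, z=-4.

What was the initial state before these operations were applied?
p=-4, z=2

Working backwards:
Final state: p=-2, z=-4
Before step 2 (SWAP(z, p)): p=-4, z=-2
Before step 1 (NEG(z)): p=-4, z=2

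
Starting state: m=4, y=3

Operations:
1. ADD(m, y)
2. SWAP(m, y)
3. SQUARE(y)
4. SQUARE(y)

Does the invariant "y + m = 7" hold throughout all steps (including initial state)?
No, violated after step 1

The invariant is violated after step 1.

State at each step:
Initial: m=4, y=3
After step 1: m=7, y=3
After step 2: m=3, y=7
After step 3: m=3, y=49
After step 4: m=3, y=2401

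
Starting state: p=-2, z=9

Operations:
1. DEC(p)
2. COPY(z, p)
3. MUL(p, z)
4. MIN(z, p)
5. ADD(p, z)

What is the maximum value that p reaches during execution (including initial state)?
9

Values of p at each step:
Initial: p = -2
After step 1: p = -3
After step 2: p = -3
After step 3: p = 9 ← maximum
After step 4: p = 9
After step 5: p = 6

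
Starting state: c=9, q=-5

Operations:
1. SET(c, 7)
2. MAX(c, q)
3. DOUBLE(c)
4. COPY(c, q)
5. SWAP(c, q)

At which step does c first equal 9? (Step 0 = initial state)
Step 0

Tracing c:
Initial: c = 9 ← first occurrence
After step 1: c = 7
After step 2: c = 7
After step 3: c = 14
After step 4: c = -5
After step 5: c = -5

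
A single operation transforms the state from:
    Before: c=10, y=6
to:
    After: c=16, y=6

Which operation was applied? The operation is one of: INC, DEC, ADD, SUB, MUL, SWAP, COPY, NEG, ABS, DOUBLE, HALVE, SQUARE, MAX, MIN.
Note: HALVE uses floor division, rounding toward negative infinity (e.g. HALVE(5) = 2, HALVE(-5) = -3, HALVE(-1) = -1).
ADD(c, y)

Analyzing the change:
Before: c=10, y=6
After: c=16, y=6
Variable c changed from 10 to 16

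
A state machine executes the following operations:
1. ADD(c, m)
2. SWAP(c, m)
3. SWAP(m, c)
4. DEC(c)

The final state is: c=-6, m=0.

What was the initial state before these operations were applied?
c=-5, m=0

Working backwards:
Final state: c=-6, m=0
Before step 4 (DEC(c)): c=-5, m=0
Before step 3 (SWAP(m, c)): c=0, m=-5
Before step 2 (SWAP(c, m)): c=-5, m=0
Before step 1 (ADD(c, m)): c=-5, m=0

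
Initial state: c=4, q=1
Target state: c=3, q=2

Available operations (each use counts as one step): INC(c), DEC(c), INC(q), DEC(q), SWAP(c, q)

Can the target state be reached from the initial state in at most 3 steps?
Yes

Path (2 steps): DEC(c) → INC(q)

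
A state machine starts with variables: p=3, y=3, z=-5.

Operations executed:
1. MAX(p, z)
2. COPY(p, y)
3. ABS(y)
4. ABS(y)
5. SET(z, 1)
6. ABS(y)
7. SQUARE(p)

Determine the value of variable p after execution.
p = 9

Tracing execution:
Step 1: MAX(p, z) → p = 3
Step 2: COPY(p, y) → p = 3
Step 3: ABS(y) → p = 3
Step 4: ABS(y) → p = 3
Step 5: SET(z, 1) → p = 3
Step 6: ABS(y) → p = 3
Step 7: SQUARE(p) → p = 9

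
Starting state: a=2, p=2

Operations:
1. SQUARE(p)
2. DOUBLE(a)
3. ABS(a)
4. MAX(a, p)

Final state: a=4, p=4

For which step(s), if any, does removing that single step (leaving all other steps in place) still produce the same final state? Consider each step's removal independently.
Step(s) 2, 3, 4

Testing removal of each single step:
Without step 1: final = a=4, p=2 (different)
Without step 2: final = a=4, p=4 (same)
Without step 3: final = a=4, p=4 (same)
Without step 4: final = a=4, p=4 (same)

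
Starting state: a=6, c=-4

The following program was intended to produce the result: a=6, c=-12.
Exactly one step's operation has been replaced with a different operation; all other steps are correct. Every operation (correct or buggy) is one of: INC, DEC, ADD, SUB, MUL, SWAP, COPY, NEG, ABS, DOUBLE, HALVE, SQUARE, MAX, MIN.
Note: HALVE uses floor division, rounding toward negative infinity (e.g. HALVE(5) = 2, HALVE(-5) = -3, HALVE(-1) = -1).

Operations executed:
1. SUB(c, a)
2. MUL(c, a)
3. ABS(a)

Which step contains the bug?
Step 1

Trace with buggy code:
Initial: a=6, c=-4
After step 1: a=6, c=-10
After step 2: a=6, c=-60
After step 3: a=6, c=-60
Actual final a=6, c=-60 ≠ expected a=6, c=-12.
Step 1 is the only position where a single-operation replacement can produce the expected result.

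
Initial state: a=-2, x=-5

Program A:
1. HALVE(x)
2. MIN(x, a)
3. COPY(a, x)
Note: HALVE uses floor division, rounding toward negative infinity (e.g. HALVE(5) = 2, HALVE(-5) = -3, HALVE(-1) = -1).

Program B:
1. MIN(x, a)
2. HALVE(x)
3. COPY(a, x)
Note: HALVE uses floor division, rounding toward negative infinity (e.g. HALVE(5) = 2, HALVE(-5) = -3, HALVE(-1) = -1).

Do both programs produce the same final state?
Yes

Program A final state: a=-3, x=-3
Program B final state: a=-3, x=-3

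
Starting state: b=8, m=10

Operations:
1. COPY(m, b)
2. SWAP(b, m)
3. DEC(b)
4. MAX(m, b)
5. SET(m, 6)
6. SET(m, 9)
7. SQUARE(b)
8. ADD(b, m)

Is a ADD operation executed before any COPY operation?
No

First ADD: step 8
First COPY: step 1
Since 8 > 1, COPY comes first.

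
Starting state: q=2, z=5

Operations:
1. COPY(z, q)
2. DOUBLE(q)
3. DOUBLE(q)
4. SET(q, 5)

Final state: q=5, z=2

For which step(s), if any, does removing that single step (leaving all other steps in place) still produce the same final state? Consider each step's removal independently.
Step(s) 2, 3

Testing removal of each single step:
Without step 1: final = q=5, z=5 (different)
Without step 2: final = q=5, z=2 (same)
Without step 3: final = q=5, z=2 (same)
Without step 4: final = q=8, z=2 (different)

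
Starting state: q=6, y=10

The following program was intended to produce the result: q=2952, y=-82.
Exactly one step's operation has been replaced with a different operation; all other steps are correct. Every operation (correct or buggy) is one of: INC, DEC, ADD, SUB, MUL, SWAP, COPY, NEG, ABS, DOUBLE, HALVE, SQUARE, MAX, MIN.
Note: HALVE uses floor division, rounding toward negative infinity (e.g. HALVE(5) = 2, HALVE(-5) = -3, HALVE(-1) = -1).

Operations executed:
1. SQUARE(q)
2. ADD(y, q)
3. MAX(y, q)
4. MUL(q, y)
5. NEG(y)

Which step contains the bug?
Step 3

Trace with buggy code:
Initial: q=6, y=10
After step 1: q=36, y=10
After step 2: q=36, y=46
After step 3: q=36, y=46
After step 4: q=1656, y=46
After step 5: q=1656, y=-46
Actual final q=1656, y=-46 ≠ expected q=2952, y=-82.
Step 3 is the only position where a single-operation replacement can produce the expected result.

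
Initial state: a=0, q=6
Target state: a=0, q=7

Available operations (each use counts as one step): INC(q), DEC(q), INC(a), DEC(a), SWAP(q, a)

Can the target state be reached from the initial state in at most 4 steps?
Yes

Path (1 step): INC(q)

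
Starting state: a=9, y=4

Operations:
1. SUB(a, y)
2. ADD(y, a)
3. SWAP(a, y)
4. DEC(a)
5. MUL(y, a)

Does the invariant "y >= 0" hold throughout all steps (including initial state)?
Yes

The invariant holds at every step.

State at each step:
Initial: a=9, y=4
After step 1: a=5, y=4
After step 2: a=5, y=9
After step 3: a=9, y=5
After step 4: a=8, y=5
After step 5: a=8, y=40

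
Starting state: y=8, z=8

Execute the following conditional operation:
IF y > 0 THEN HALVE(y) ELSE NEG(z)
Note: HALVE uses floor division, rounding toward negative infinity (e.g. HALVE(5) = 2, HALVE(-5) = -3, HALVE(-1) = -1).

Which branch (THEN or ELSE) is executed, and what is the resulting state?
Branch: THEN, Final state: y=4, z=8

Evaluating condition: y > 0
y = 8
Condition is True, so THEN branch executes
After HALVE(y): y=4, z=8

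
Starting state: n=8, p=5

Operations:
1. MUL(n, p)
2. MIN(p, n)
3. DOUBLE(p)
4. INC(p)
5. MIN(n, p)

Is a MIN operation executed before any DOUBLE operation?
Yes

First MIN: step 2
First DOUBLE: step 3
Since 2 < 3, MIN comes first.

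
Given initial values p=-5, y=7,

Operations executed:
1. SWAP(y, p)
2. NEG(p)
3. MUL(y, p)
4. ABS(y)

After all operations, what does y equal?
y = 35

Tracing execution:
Step 1: SWAP(y, p) → y = -5
Step 2: NEG(p) → y = -5
Step 3: MUL(y, p) → y = 35
Step 4: ABS(y) → y = 35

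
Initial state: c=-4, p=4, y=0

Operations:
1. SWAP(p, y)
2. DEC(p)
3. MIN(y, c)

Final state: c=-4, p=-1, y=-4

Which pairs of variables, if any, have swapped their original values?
None

Comparing initial and final values:
c: -4 → -4
p: 4 → -1
y: 0 → -4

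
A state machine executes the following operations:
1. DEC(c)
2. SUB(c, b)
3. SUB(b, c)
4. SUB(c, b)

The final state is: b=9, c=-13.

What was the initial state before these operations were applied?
b=5, c=2

Working backwards:
Final state: b=9, c=-13
Before step 4 (SUB(c, b)): b=9, c=-4
Before step 3 (SUB(b, c)): b=5, c=-4
Before step 2 (SUB(c, b)): b=5, c=1
Before step 1 (DEC(c)): b=5, c=2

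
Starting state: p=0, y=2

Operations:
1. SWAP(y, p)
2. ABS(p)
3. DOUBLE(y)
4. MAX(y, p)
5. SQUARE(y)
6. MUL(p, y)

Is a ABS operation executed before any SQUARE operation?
Yes

First ABS: step 2
First SQUARE: step 5
Since 2 < 5, ABS comes first.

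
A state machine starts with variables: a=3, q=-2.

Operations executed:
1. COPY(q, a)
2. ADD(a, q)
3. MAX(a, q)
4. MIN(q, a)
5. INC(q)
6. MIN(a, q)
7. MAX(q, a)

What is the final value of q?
q = 4

Tracing execution:
Step 1: COPY(q, a) → q = 3
Step 2: ADD(a, q) → q = 3
Step 3: MAX(a, q) → q = 3
Step 4: MIN(q, a) → q = 3
Step 5: INC(q) → q = 4
Step 6: MIN(a, q) → q = 4
Step 7: MAX(q, a) → q = 4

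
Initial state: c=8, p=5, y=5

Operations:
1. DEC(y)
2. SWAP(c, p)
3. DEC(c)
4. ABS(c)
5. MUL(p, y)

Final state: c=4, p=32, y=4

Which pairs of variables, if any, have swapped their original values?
None

Comparing initial and final values:
c: 8 → 4
p: 5 → 32
y: 5 → 4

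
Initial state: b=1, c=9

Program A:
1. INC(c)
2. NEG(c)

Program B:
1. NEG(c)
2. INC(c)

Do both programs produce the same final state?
No

Program A final state: b=1, c=-10
Program B final state: b=1, c=-8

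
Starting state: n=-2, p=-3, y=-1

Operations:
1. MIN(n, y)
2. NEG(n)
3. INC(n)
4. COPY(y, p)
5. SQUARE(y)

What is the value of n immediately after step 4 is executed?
n = 3

Tracing n through execution:
Initial: n = -2
After step 1 (MIN(n, y)): n = -2
After step 2 (NEG(n)): n = 2
After step 3 (INC(n)): n = 3
After step 4 (COPY(y, p)): n = 3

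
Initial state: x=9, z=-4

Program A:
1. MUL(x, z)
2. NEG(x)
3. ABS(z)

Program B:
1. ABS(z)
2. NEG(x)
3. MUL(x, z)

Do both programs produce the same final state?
No

Program A final state: x=36, z=4
Program B final state: x=-36, z=4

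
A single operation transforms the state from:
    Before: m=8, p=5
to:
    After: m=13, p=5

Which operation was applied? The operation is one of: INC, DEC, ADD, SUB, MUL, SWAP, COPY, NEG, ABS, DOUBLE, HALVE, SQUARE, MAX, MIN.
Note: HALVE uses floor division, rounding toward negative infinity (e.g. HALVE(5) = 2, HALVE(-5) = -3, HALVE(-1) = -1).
ADD(m, p)

Analyzing the change:
Before: m=8, p=5
After: m=13, p=5
Variable m changed from 8 to 13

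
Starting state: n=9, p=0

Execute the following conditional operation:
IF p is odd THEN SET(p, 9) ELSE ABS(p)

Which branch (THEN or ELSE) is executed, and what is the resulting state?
Branch: ELSE, Final state: n=9, p=0

Evaluating condition: p is odd
Condition is False, so ELSE branch executes
After ABS(p): n=9, p=0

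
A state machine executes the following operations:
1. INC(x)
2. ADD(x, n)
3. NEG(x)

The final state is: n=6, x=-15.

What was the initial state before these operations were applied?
n=6, x=8

Working backwards:
Final state: n=6, x=-15
Before step 3 (NEG(x)): n=6, x=15
Before step 2 (ADD(x, n)): n=6, x=9
Before step 1 (INC(x)): n=6, x=8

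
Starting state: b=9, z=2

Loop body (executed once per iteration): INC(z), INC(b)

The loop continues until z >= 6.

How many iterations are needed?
4

Tracing iterations:
Initial: b=9, z=2
After iteration 1: b=10, z=3
After iteration 2: b=11, z=4
After iteration 3: b=12, z=5
After iteration 4: b=13, z=6
z >= 6 now holds, so the loop exits after 4 iterations.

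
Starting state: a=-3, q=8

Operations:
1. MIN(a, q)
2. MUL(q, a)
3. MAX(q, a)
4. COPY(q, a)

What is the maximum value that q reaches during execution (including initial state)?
8

Values of q at each step:
Initial: q = 8 ← maximum
After step 1: q = 8
After step 2: q = -24
After step 3: q = -3
After step 4: q = -3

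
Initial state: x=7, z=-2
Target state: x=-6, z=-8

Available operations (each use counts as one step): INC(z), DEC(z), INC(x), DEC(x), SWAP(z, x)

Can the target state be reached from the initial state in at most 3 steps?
No

The target state cannot be reached within 3 steps.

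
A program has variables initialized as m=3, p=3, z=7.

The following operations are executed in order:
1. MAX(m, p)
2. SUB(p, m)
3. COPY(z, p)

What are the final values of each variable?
{m: 3, p: 0, z: 0}

Step-by-step execution:
Initial: m=3, p=3, z=7
After step 1 (MAX(m, p)): m=3, p=3, z=7
After step 2 (SUB(p, m)): m=3, p=0, z=7
After step 3 (COPY(z, p)): m=3, p=0, z=0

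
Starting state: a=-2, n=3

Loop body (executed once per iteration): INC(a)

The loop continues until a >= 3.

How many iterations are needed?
5

Tracing iterations:
Initial: a=-2, n=3
After iteration 1: a=-1, n=3
After iteration 2: a=0, n=3
After iteration 3: a=1, n=3
After iteration 4: a=2, n=3
After iteration 5: a=3, n=3
a >= 3 now holds, so the loop exits after 5 iterations.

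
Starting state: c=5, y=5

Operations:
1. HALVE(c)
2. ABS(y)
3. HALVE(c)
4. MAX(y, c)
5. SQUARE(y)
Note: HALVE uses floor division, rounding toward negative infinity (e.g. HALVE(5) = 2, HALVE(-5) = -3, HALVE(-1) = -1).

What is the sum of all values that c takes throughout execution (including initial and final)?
12

Values of c at each step:
Initial: c = 5
After step 1: c = 2
After step 2: c = 2
After step 3: c = 1
After step 4: c = 1
After step 5: c = 1
Sum = 5 + 2 + 2 + 1 + 1 + 1 = 12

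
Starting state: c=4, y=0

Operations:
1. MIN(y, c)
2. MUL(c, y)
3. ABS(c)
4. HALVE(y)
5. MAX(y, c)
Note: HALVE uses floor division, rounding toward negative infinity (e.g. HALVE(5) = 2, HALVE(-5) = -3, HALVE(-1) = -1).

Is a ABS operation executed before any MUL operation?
No

First ABS: step 3
First MUL: step 2
Since 3 > 2, MUL comes first.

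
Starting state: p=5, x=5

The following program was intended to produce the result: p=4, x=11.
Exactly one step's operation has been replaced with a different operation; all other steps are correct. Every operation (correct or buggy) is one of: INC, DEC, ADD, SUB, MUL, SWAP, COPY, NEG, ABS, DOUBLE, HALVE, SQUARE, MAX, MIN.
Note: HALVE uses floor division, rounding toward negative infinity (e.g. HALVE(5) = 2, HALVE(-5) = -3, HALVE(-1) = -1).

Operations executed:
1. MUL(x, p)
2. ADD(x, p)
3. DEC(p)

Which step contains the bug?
Step 1

Trace with buggy code:
Initial: p=5, x=5
After step 1: p=5, x=25
After step 2: p=5, x=30
After step 3: p=4, x=30
Actual final p=4, x=30 ≠ expected p=4, x=11.
Step 1 is the only position where a single-operation replacement can produce the expected result.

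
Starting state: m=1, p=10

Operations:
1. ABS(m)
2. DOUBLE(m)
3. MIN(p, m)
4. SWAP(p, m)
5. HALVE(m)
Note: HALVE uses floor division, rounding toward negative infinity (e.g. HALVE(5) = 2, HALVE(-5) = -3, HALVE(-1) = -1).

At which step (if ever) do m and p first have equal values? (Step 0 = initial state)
Step 3

m and p first become equal after step 3.

Comparing values at each step:
Initial: m=1, p=10
After step 1: m=1, p=10
After step 2: m=2, p=10
After step 3: m=2, p=2 ← equal!
After step 4: m=2, p=2 ← equal!
After step 5: m=1, p=2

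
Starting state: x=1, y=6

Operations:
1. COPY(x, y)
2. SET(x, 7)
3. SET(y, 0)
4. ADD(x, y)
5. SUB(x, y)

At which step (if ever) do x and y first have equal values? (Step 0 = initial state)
Step 1

x and y first become equal after step 1.

Comparing values at each step:
Initial: x=1, y=6
After step 1: x=6, y=6 ← equal!
After step 2: x=7, y=6
After step 3: x=7, y=0
After step 4: x=7, y=0
After step 5: x=7, y=0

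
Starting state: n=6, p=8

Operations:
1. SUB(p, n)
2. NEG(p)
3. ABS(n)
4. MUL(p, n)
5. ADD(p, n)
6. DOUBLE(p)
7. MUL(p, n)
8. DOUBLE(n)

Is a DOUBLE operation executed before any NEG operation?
No

First DOUBLE: step 6
First NEG: step 2
Since 6 > 2, NEG comes first.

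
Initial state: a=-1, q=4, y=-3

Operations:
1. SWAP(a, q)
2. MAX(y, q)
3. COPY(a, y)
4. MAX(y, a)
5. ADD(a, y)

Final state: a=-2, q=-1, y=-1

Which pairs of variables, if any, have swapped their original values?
None

Comparing initial and final values:
y: -3 → -1
q: 4 → -1
a: -1 → -2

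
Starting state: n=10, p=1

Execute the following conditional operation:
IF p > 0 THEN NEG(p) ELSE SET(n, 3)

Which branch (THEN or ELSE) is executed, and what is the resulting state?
Branch: THEN, Final state: n=10, p=-1

Evaluating condition: p > 0
p = 1
Condition is True, so THEN branch executes
After NEG(p): n=10, p=-1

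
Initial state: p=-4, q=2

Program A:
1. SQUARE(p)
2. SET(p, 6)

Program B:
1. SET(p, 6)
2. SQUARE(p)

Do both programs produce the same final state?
No

Program A final state: p=6, q=2
Program B final state: p=36, q=2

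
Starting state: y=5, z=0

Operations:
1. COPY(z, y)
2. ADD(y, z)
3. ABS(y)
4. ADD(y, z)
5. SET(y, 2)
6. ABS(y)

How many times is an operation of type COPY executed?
1

Counting COPY operations:
Step 1: COPY(z, y) ← COPY
Total: 1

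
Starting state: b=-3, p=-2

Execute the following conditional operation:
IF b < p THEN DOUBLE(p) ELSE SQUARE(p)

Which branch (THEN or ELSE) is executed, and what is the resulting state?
Branch: THEN, Final state: b=-3, p=-4

Evaluating condition: b < p
b = -3, p = -2
Condition is True, so THEN branch executes
After DOUBLE(p): b=-3, p=-4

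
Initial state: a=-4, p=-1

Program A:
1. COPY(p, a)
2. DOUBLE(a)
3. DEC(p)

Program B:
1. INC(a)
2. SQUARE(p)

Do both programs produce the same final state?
No

Program A final state: a=-8, p=-5
Program B final state: a=-3, p=1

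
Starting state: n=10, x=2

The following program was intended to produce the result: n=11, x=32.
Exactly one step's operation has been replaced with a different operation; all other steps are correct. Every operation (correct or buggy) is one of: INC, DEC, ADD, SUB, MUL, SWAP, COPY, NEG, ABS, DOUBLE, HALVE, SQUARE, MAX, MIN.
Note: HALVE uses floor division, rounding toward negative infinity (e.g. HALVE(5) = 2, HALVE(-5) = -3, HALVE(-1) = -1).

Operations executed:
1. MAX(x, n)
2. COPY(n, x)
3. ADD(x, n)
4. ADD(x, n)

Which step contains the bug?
Step 2

Trace with buggy code:
Initial: n=10, x=2
After step 1: n=10, x=10
After step 2: n=10, x=10
After step 3: n=10, x=20
After step 4: n=10, x=30
Actual final n=10, x=30 ≠ expected n=11, x=32.
Step 2 is the only position where a single-operation replacement can produce the expected result.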